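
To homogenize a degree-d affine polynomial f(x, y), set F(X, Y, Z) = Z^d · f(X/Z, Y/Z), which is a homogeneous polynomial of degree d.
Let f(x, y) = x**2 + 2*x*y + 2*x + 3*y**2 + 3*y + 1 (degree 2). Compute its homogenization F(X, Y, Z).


F(X, Y, Z) = X**2 + 2*X*Y + 2*X*Z + 3*Y**2 + 3*Y*Z + Z**2

deg(f) = 2.
Substitute x = X/Z, y = Y/Z into f, then multiply by Z^2.
  monomial 1·x^2·y^0 ↦ 1·X^2·Y^0·Z^0.
  monomial 2·x^1·y^1 ↦ 2·X^1·Y^1·Z^0.
  monomial 2·x^1·y^0 ↦ 2·X^1·Y^0·Z^1.
  monomial 3·x^0·y^2 ↦ 3·X^0·Y^2·Z^0.
  monomial 3·x^0·y^1 ↦ 3·X^0·Y^1·Z^1.
  monomial 1·x^0·y^0 ↦ 1·X^0·Y^0·Z^2.
Collecting: F(X, Y, Z) = X**2 + 2*X*Y + 2*X*Z + 3*Y**2 + 3*Y*Z + Z**2.


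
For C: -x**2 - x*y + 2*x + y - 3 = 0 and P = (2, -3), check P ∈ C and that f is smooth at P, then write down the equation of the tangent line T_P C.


Tangent line at P: x - y - 5 = 0.

Step 1: f(2, -3) = 0, so P lies on C.
Step 2: partial derivatives
  f_x(x, y) = -2*x - y + 2, f_y(x, y) = 1 - x.
  f_x(P) = 1, f_y(P) = -1 (gradient nonzero, so P is smooth).
Step 3: tangent line at P: 1·(x − 2) + -1·(y − -3) = 0.
Expanding: x - y - 5 = 0.


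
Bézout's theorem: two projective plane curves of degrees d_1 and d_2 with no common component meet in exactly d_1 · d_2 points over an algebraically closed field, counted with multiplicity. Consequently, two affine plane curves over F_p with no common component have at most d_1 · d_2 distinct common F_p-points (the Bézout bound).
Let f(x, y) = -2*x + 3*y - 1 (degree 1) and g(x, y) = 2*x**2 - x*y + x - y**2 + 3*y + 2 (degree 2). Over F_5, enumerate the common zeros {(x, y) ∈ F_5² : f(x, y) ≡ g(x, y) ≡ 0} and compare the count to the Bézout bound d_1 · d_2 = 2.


Common zeros: ∅; count = 0; Bézout bound = 2.

deg(f) = 1, deg(g) = 2, so Bézout bound = 2.
Scan x ∈ F_5. For each x, list the y ∈ F_5 with f(x, y) ≡ 0 and those with g(x, y) ≡ 0 (mod 5); the common zeros in that column are the intersection.
  x = 0: f ≡ 0 at y ∈ {2}; g ≡ 0 at y ∈ ∅; common: ∅.
  x = 1: f ≡ 0 at y ∈ {1}; g ≡ 0 at y ∈ {0, 2}; common: ∅.
  x = 2: f ≡ 0 at y ∈ {0}; g ≡ 0 at y ∈ {2, 4}; common: ∅.
  x = 3: f ≡ 0 at y ∈ {4}; g ≡ 0 at y ∈ ∅; common: ∅.
  x = 4: f ≡ 0 at y ∈ {3}; g ≡ 0 at y ∈ ∅; common: ∅.
Collecting: common zeros = ∅, so the count is 0.
Comparison with the Bézout bound: 0 ≤ 2 = deg(f)·deg(g), as expected for curves with no common component (the affine F_5-count falls short of the bound because intersections may lie at infinity, over extension fields, or carry multiplicity).


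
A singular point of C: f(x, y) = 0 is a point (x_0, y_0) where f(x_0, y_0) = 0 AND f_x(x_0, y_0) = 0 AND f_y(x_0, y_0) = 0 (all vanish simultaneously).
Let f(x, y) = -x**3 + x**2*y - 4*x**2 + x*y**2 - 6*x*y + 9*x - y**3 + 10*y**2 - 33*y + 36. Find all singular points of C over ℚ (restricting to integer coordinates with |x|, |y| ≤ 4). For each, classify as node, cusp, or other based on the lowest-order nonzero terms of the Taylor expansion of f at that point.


Singular points: {(0, 3)}; classification: node.

Compute partial derivatives:
  f_x = -3*x**2 + 2*x*y - 8*x + y**2 - 6*y + 9.
  f_y = x**2 + 2*x*y - 6*x - 3*y**2 + 20*y - 33.
Scan x_0 ∈ {−4, ..., 4}. For each x_0, f_y(x_0, y) is a polynomial in y; find its integer roots y ∈ {−4, ..., 4}, then test f_x and f at those candidates.
  x = -4: f_y(-4, y) = -3*y**2 + 12*y + 7; no integer root y with |y| ≤ 4.
  x = -3: f_y(-3, y) = -3*y**2 + 14*y - 6; no integer root y with |y| ≤ 4.
  x = -2: f_y(-2, y) = -3*y**2 + 16*y - 17; no integer root y with |y| ≤ 4.
  x = -1: f_y(-1, y) = -3*y**2 + 18*y - 26; no integer root y with |y| ≤ 4.
  x = 0: f_y(0, y) = -3*y**2 + 20*y - 33; vanishes at y ∈ {3}. (0, 3): f_x = 0, f = 0 — SINGULAR.
  x = 1: f_y(1, y) = -3*y**2 + 22*y - 38; no integer root y with |y| ≤ 4.
  x = 2: f_y(2, y) = -3*y**2 + 24*y - 41; no integer root y with |y| ≤ 4.
  x = 3: f_y(3, y) = -3*y**2 + 26*y - 42; no integer root y with |y| ≤ 4.
  x = 4: f_y(4, y) = -3*y**2 + 28*y - 41; no integer root y with |y| ≤ 4.
Only singular point on the grid: (0, 3).
Classify: substitute x = 0 + u, y = 3 + v and expand: f = -u**3 + u**2*v - u**2 + u*v**2 - v**3 + v**2.
No constant or linear terms (consistent with a singular point). Quadratic part: -u**2 + v**2. Cubic part: -u**3 + u**2*v + u*v**2 - v**3.
The quadratic part v**2 - u**2 = (v − u)(v + u) splits into two distinct linear factors, so there are two distinct tangent lines y − 3 = ±(x − 0) — this is a node (ordinary double point).
Classification: node.


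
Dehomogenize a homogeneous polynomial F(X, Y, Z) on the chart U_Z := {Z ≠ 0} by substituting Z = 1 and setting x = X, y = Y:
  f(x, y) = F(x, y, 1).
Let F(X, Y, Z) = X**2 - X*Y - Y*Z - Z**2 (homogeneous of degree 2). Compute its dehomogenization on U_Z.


f(x, y) = x**2 - x*y - y - 1

On U_Z we set Z = 1. Each monomial c·X^i·Y^j·Z^k in F becomes c·x^i·y^j·1^k = c·x^i·y^j.
Substituting Z = 1: F(X, Y, 1) = x**2 - x*y - y - 1.
Note: deg(f) ≤ deg(F) = 2; strict inequality happens when F is divisible by Z (lost terms).


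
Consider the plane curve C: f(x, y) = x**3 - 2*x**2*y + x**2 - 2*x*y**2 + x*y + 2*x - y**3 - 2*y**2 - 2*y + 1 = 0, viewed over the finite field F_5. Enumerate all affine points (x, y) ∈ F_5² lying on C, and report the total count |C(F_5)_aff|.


Affine F_5-points: {(0, 3), (1, 0), (1, 2), (1, 4), (2, 4), (4, 4)}; count = 6.

For each of the 25 pairs (x, y) ∈ F_5², evaluate f(x, y) mod 5. Record the zeros.
  x = 0: [0↦1, 1↦1, 2↦1, 3↦0, 4↦2]  zeros at y ∈ {3}
  x = 1: [0↦0, 1↦2, 2↦0, 3↦3, 4↦0]  zeros at y ∈ {0, 2, 4}
  x = 2: [0↦2, 1↦2, 2↦4, 3↦2, 4↦0]  zeros at y ∈ {4}
  x = 3: [0↦3, 1↦2, 2↦4, 3↦3, 4↦3]  zeros at y ∈ ∅
  x = 4: [0↦4, 1↦3, 2↦1, 3↦2, 4↦0]  zeros at y ∈ {4}
Collecting zeros: affine points = {(0, 3), (1, 0), (1, 2), (1, 4), (2, 4), (4, 4)}.
Total count |C(F_5)_aff| = 6.


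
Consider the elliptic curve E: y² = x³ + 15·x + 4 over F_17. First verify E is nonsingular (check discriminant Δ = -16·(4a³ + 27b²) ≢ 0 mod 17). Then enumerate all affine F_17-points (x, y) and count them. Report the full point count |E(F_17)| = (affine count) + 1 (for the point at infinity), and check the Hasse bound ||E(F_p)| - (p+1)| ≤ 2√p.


Affine points = {(0, 2), (0, 15), (2, 5), (2, 12), (3, 5), (3, 12), (4, 3), (4, 14), (5, 0), (6, 2), (6, 15), (9, 1), (9, 16), (10, 7), (10, 10), (11, 2), (11, 15), (12, 5), (12, 12), (13, 4), (13, 13), (14, 0), (15, 0)}; affine count = 23; |E(F_17)| = 24.

Discriminant check: Δ ∝ 4a³ + 27b² = 4·15³ + 27·4² = 4·3375 + 27·16 ≡ 9 (mod 17). Nonzero ⇒ E is nonsingular.
For each x ∈ F_17, compute rhs = x³ + 15·x + 4 mod 17, then count y ∈ F_17 with y² ≡ rhs.
  x = 0: rhs = 4, matching y values: 2, 15 (2 points).
  x = 1: rhs = 3, matching y values: none (0 points).
  x = 2: rhs = 8, matching y values: 5, 12 (2 points).
  x = 3: rhs = 8, matching y values: 5, 12 (2 points).
  x = 4: rhs = 9, matching y values: 3, 14 (2 points).
  x = 5: rhs = 0, matching y values: 0 (1 points).
  x = 6: rhs = 4, matching y values: 2, 15 (2 points).
  x = 7: rhs = 10, matching y values: none (0 points).
  x = 8: rhs = 7, matching y values: none (0 points).
  x = 9: rhs = 1, matching y values: 1, 16 (2 points).
  x = 10: rhs = 15, matching y values: 7, 10 (2 points).
  x = 11: rhs = 4, matching y values: 2, 15 (2 points).
  x = 12: rhs = 8, matching y values: 5, 12 (2 points).
  x = 13: rhs = 16, matching y values: 4, 13 (2 points).
  x = 14: rhs = 0, matching y values: 0 (1 points).
  x = 15: rhs = 0, matching y values: 0 (1 points).
  x = 16: rhs = 5, matching y values: none (0 points).
Total affine count: 23.
Full point count |E(F_17)| = 23 + 1 = 24.
Hasse bound: |24 − (17+1)| = |6| = 6 ≤ 2√17 ≈ 8.2462 ✓.


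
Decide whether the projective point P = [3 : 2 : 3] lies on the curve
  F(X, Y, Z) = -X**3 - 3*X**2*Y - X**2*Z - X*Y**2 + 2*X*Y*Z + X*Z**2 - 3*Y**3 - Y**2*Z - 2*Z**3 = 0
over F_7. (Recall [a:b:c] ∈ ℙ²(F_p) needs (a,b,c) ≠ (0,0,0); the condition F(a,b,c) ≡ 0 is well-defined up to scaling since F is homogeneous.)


F(3,2,3) ≡ 0 (mod 7); P is on the curve.

Evaluate F(3, 2, 3) term-by-term (mod 7).
  -X**3 ↦ -1·27·1·1 = -27
  -3*X**2*Y ↦ -3·9·2·1 = -54
  -X**2*Z ↦ -1·9·1·3 = -27
  -X*Y**2 ↦ -1·3·4·1 = -12
  2*X*Y*Z ↦ 2·3·2·3 = 36
  X*Z**2 ↦ 1·3·1·9 = 27
  -3*Y**3 ↦ -3·1·8·1 = -24
  -Y**2*Z ↦ -1·1·4·3 = -12
  -2*Z**3 ↦ -2·1·1·27 = -54
Sum: F(3, 2, 3) = (-27) + (-54) + (-27) + (-12) + (36) + (27) + (-24) + (-12) + (-54) = -147.
Reducing mod 7: -147 ≡ 0 (mod 7).
Since F(a, b, c) ≡ 0 (mod 7), P lies on the curve.


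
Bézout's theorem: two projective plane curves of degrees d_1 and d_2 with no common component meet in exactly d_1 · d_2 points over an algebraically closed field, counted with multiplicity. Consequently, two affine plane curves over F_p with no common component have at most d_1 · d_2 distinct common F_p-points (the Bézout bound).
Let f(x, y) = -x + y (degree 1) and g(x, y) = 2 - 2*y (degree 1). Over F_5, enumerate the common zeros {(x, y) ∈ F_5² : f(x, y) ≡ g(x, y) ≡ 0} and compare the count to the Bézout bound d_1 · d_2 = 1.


Common zeros: {(1, 1)}; count = 1; Bézout bound = 1.

deg(f) = 1, deg(g) = 1, so Bézout bound = 1.
Scan x ∈ F_5. For each x, list the y ∈ F_5 with f(x, y) ≡ 0 and those with g(x, y) ≡ 0 (mod 5); the common zeros in that column are the intersection.
  x = 0: f ≡ 0 at y ∈ {0}; g ≡ 0 at y ∈ {1}; common: ∅.
  x = 1: f ≡ 0 at y ∈ {1}; g ≡ 0 at y ∈ {1}; common: {1}.
  x = 2: f ≡ 0 at y ∈ {2}; g ≡ 0 at y ∈ {1}; common: ∅.
  x = 3: f ≡ 0 at y ∈ {3}; g ≡ 0 at y ∈ {1}; common: ∅.
  x = 4: f ≡ 0 at y ∈ {4}; g ≡ 0 at y ∈ {1}; common: ∅.
Collecting: common zeros = {(1, 1)}, so the count is 1.
Comparison with the Bézout bound: 1 ≤ 1 = deg(f)·deg(g), as expected for curves with no common component (the bound is attained).


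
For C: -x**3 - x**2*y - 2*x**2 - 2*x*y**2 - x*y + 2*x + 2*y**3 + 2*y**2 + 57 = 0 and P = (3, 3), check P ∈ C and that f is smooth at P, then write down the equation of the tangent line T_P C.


Tangent line at P: -76*x + 18*y + 174 = 0.

Step 1: f(3, 3) = 0, so P lies on C.
Step 2: partial derivatives
  f_x(x, y) = -3*x**2 - 2*x*y - 4*x - 2*y**2 - y + 2, f_y(x, y) = -x**2 - 4*x*y - x + 6*y**2 + 4*y.
  f_x(P) = -76, f_y(P) = 18 (gradient nonzero, so P is smooth).
Step 3: tangent line at P: -76·(x − 3) + 18·(y − 3) = 0.
Expanding: -76*x + 18*y + 174 = 0.


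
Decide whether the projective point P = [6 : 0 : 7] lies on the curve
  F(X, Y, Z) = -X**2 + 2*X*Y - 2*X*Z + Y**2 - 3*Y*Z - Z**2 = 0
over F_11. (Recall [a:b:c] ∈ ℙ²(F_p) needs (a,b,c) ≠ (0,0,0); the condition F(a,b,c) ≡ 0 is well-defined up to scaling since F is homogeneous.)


F(6,0,7) ≡ 7 (mod 11); P is NOT on the curve.

Evaluate F(6, 0, 7) term-by-term (mod 11).
  -X**2 ↦ -1·36·1·1 = -36
  2*X*Y ↦ 2·6·0·1 = 0
  -2*X*Z ↦ -2·6·1·7 = -84
  Y**2 ↦ 1·1·0·1 = 0
  -3*Y*Z ↦ -3·1·0·7 = 0
  -Z**2 ↦ -1·1·1·49 = -49
Sum: F(6, 0, 7) = (-36) + (0) + (-84) + (0) + (0) + (-49) = -169.
Reducing mod 11: -169 ≡ 7 (mod 11).
Since F(a, b, c) ≡ 7 ≠ 0 (mod 11), P does NOT lie on the curve.


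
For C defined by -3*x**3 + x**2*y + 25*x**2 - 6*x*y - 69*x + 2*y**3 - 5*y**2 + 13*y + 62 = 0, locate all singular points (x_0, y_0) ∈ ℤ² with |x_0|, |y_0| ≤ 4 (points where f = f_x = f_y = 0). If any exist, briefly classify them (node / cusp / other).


Singular points: {(3, 1)}; classification: node.

Compute partial derivatives:
  f_x = -9*x**2 + 2*x*y + 50*x - 6*y - 69.
  f_y = x**2 - 6*x + 6*y**2 - 10*y + 13.
Scan x_0 ∈ {−4, ..., 4}. For each x_0, f_y(x_0, y) is a polynomial in y; find its integer roots y ∈ {−4, ..., 4}, then test f_x and f at those candidates.
  x = -4: f_y(-4, y) = 6*y**2 - 10*y + 53; no integer root y with |y| ≤ 4.
  x = -3: f_y(-3, y) = 6*y**2 - 10*y + 40; no integer root y with |y| ≤ 4.
  x = -2: f_y(-2, y) = 6*y**2 - 10*y + 29; no integer root y with |y| ≤ 4.
  x = -1: f_y(-1, y) = 6*y**2 - 10*y + 20; no integer root y with |y| ≤ 4.
  x = 0: f_y(0, y) = 6*y**2 - 10*y + 13; no integer root y with |y| ≤ 4.
  x = 1: f_y(1, y) = 6*y**2 - 10*y + 8; no integer root y with |y| ≤ 4.
  x = 2: f_y(2, y) = 6*y**2 - 10*y + 5; no integer root y with |y| ≤ 4.
  x = 3: f_y(3, y) = 6*y**2 - 10*y + 4; vanishes at y ∈ {1}. (3, 1): f_x = 0, f = 0 — SINGULAR.
  x = 4: f_y(4, y) = 6*y**2 - 10*y + 5; no integer root y with |y| ≤ 4.
Only singular point on the grid: (3, 1).
Classify: substitute x = 3 + u, y = 1 + v and expand: f = -3*u**3 + u**2*v - u**2 + 2*v**3 + v**2.
No constant or linear terms (consistent with a singular point). Quadratic part: -u**2 + v**2. Cubic part: -3*u**3 + u**2*v + 2*v**3.
The quadratic part v**2 - u**2 = (v − u)(v + u) splits into two distinct linear factors, so there are two distinct tangent lines y − 1 = ±(x − 3) — this is a node (ordinary double point).
Classification: node.


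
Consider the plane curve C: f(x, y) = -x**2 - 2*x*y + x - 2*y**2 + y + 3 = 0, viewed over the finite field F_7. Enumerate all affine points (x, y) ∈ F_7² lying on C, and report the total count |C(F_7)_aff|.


Affine F_7-points: {(0, 5), (0, 6), (1, 1), (1, 2), (3, 2), (3, 6), (5, 1), (5, 5)}; count = 8.

For each of the 49 pairs (x, y) ∈ F_7², evaluate f(x, y) mod 7. Record the zeros.
  x = 0: [0↦3, 1↦2, 2↦4, 3↦2, 4↦3, 5↦0, 6↦0]  zeros at y ∈ {5, 6}
  x = 1: [0↦3, 1↦0, 2↦0, 3↦3, 4↦2, 5↦4, 6↦2]  zeros at y ∈ {1, 2}
  x = 2: [0↦1, 1↦3, 2↦1, 3↦2, 4↦6, 5↦6, 6↦2]  zeros at y ∈ ∅
  x = 3: [0↦4, 1↦4, 2↦0, 3↦6, 4↦1, 5↦6, 6↦0]  zeros at y ∈ {2, 6}
  x = 4: [0↦5, 1↦3, 2↦4, 3↦1, 4↦1, 5↦4, 6↦3]  zeros at y ∈ ∅
  x = 5: [0↦4, 1↦0, 2↦6, 3↦1, 4↦6, 5↦0, 6↦4]  zeros at y ∈ {1, 5}
  x = 6: [0↦1, 1↦2, 2↦6, 3↦6, 4↦2, 5↦1, 6↦3]  zeros at y ∈ ∅
Collecting zeros: affine points = {(0, 5), (0, 6), (1, 1), (1, 2), (3, 2), (3, 6), (5, 1), (5, 5)}.
Total count |C(F_7)_aff| = 8.


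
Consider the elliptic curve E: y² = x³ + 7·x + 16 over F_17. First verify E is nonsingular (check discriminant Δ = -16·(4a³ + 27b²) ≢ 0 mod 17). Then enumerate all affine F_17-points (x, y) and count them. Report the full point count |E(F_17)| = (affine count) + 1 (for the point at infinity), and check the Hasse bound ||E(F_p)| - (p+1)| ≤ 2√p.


Affine points = {(0, 4), (0, 13), (2, 2), (2, 15), (3, 8), (3, 9), (6, 6), (6, 11), (7, 0), (9, 3), (9, 14), (10, 7), (10, 10), (11, 8), (11, 9), (12, 3), (12, 14), (13, 3), (13, 14), (14, 6), (14, 11), (16, 5), (16, 12)}; affine count = 23; |E(F_17)| = 24.

Discriminant check: Δ ∝ 4a³ + 27b² = 4·7³ + 27·16² = 4·343 + 27·256 ≡ 5 (mod 17). Nonzero ⇒ E is nonsingular.
For each x ∈ F_17, compute rhs = x³ + 7·x + 16 mod 17, then count y ∈ F_17 with y² ≡ rhs.
  x = 0: rhs = 16, matching y values: 4, 13 (2 points).
  x = 1: rhs = 7, matching y values: none (0 points).
  x = 2: rhs = 4, matching y values: 2, 15 (2 points).
  x = 3: rhs = 13, matching y values: 8, 9 (2 points).
  x = 4: rhs = 6, matching y values: none (0 points).
  x = 5: rhs = 6, matching y values: none (0 points).
  x = 6: rhs = 2, matching y values: 6, 11 (2 points).
  x = 7: rhs = 0, matching y values: 0 (1 points).
  x = 8: rhs = 6, matching y values: none (0 points).
  x = 9: rhs = 9, matching y values: 3, 14 (2 points).
  x = 10: rhs = 15, matching y values: 7, 10 (2 points).
  x = 11: rhs = 13, matching y values: 8, 9 (2 points).
  x = 12: rhs = 9, matching y values: 3, 14 (2 points).
  x = 13: rhs = 9, matching y values: 3, 14 (2 points).
  x = 14: rhs = 2, matching y values: 6, 11 (2 points).
  x = 15: rhs = 11, matching y values: none (0 points).
  x = 16: rhs = 8, matching y values: 5, 12 (2 points).
Total affine count: 23.
Full point count |E(F_17)| = 23 + 1 = 24.
Hasse bound: |24 − (17+1)| = |6| = 6 ≤ 2√17 ≈ 8.2462 ✓.


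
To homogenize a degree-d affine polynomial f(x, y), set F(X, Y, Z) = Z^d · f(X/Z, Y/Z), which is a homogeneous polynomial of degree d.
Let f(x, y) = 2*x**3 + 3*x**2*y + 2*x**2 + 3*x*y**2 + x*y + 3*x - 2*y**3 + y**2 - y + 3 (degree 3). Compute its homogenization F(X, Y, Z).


F(X, Y, Z) = 2*X**3 + 3*X**2*Y + 2*X**2*Z + 3*X*Y**2 + X*Y*Z + 3*X*Z**2 - 2*Y**3 + Y**2*Z - Y*Z**2 + 3*Z**3

deg(f) = 3.
Substitute x = X/Z, y = Y/Z into f, then multiply by Z^3.
  monomial 2·x^3·y^0 ↦ 2·X^3·Y^0·Z^0.
  monomial 3·x^2·y^1 ↦ 3·X^2·Y^1·Z^0.
  monomial 2·x^2·y^0 ↦ 2·X^2·Y^0·Z^1.
  monomial 3·x^1·y^2 ↦ 3·X^1·Y^2·Z^0.
  monomial 1·x^1·y^1 ↦ 1·X^1·Y^1·Z^1.
  monomial 3·x^1·y^0 ↦ 3·X^1·Y^0·Z^2.
  monomial -2·x^0·y^3 ↦ -2·X^0·Y^3·Z^0.
  monomial 1·x^0·y^2 ↦ 1·X^0·Y^2·Z^1.
  monomial -1·x^0·y^1 ↦ -1·X^0·Y^1·Z^2.
  monomial 3·x^0·y^0 ↦ 3·X^0·Y^0·Z^3.
Collecting: F(X, Y, Z) = 2*X**3 + 3*X**2*Y + 2*X**2*Z + 3*X*Y**2 + X*Y*Z + 3*X*Z**2 - 2*Y**3 + Y**2*Z - Y*Z**2 + 3*Z**3.


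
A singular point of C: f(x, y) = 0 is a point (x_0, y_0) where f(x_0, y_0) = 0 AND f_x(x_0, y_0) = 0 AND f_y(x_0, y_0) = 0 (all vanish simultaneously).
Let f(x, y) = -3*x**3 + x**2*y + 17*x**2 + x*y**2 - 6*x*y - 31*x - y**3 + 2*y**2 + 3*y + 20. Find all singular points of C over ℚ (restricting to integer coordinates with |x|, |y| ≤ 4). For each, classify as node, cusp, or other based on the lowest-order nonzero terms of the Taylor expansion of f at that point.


Singular points: {(2, 1)}; classification: cusp.

Compute partial derivatives:
  f_x = -9*x**2 + 2*x*y + 34*x + y**2 - 6*y - 31.
  f_y = x**2 + 2*x*y - 6*x - 3*y**2 + 4*y + 3.
Scan x_0 ∈ {−4, ..., 4}. For each x_0, f_y(x_0, y) is a polynomial in y; find its integer roots y ∈ {−4, ..., 4}, then test f_x and f at those candidates.
  x = -4: f_y(-4, y) = -3*y**2 - 4*y + 43; no integer root y with |y| ≤ 4.
  x = -3: f_y(-3, y) = -3*y**2 - 2*y + 30; no integer root y with |y| ≤ 4.
  x = -2: f_y(-2, y) = 19 - 3*y**2; no integer root y with |y| ≤ 4.
  x = -1: f_y(-1, y) = -3*y**2 + 2*y + 10; no integer root y with |y| ≤ 4.
  x = 0: f_y(0, y) = -3*y**2 + 4*y + 3; no integer root y with |y| ≤ 4.
  x = 1: f_y(1, y) = -3*y**2 + 6*y - 2; no integer root y with |y| ≤ 4.
  x = 2: f_y(2, y) = -3*y**2 + 8*y - 5; vanishes at y ∈ {1}. (2, 1): f_x = 0, f = 0 — SINGULAR.
  x = 3: f_y(3, y) = -3*y**2 + 10*y - 6; no integer root y with |y| ≤ 4.
  x = 4: f_y(4, y) = -3*y**2 + 12*y - 5; no integer root y with |y| ≤ 4.
Only singular point on the grid: (2, 1).
Classify: substitute x = 2 + u, y = 1 + v and expand: f = -3*u**3 + u**2*v + u*v**2 - v**3 + v**2.
No constant or linear terms (consistent with a singular point). Quadratic part: v**2. Cubic part: -3*u**3 + u**2*v + u*v**2 - v**3.
The quadratic part v**2 is a perfect square, so there is a single (double) tangent line v = 0, i.e. y = 1. Restricting the cubic part to that line (v = 0) leaves -3*u**3 ≠ 0, so f is not divisible by v and the branch is v² ≈ 3*u**3 to lowest order — this is a cusp.
Classification: cusp.


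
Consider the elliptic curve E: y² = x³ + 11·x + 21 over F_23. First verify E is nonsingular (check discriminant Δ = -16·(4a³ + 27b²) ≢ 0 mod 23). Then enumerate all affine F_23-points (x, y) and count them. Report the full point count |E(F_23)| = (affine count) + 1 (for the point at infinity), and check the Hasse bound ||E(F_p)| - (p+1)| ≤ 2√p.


Affine points = {(3, 9), (3, 14), (6, 2), (6, 21), (7, 2), (7, 21), (8, 0), (10, 2), (10, 21), (11, 1), (11, 22), (12, 8), (12, 15), (18, 5), (18, 18), (22, 3), (22, 20)}; affine count = 17; |E(F_23)| = 18.

Discriminant check: Δ ∝ 4a³ + 27b² = 4·11³ + 27·21² = 4·1331 + 27·441 ≡ 4 (mod 23). Nonzero ⇒ E is nonsingular.
For each x ∈ F_23, compute rhs = x³ + 11·x + 21 mod 23, then count y ∈ F_23 with y² ≡ rhs.
  x = 0: rhs = 21, matching y values: none (0 points).
  x = 1: rhs = 10, matching y values: none (0 points).
  x = 2: rhs = 5, matching y values: none (0 points).
  x = 3: rhs = 12, matching y values: 9, 14 (2 points).
  x = 4: rhs = 14, matching y values: none (0 points).
  x = 5: rhs = 17, matching y values: none (0 points).
  x = 6: rhs = 4, matching y values: 2, 21 (2 points).
  x = 7: rhs = 4, matching y values: 2, 21 (2 points).
  x = 8: rhs = 0, matching y values: 0 (1 points).
  x = 9: rhs = 21, matching y values: none (0 points).
  x = 10: rhs = 4, matching y values: 2, 21 (2 points).
  x = 11: rhs = 1, matching y values: 1, 22 (2 points).
  x = 12: rhs = 18, matching y values: 8, 15 (2 points).
  x = 13: rhs = 15, matching y values: none (0 points).
  x = 14: rhs = 21, matching y values: none (0 points).
  x = 15: rhs = 19, matching y values: none (0 points).
  x = 16: rhs = 15, matching y values: none (0 points).
  x = 17: rhs = 15, matching y values: none (0 points).
  x = 18: rhs = 2, matching y values: 5, 18 (2 points).
  x = 19: rhs = 5, matching y values: none (0 points).
  x = 20: rhs = 7, matching y values: none (0 points).
  x = 21: rhs = 14, matching y values: none (0 points).
  x = 22: rhs = 9, matching y values: 3, 20 (2 points).
Total affine count: 17.
Full point count |E(F_23)| = 17 + 1 = 18.
Hasse bound: |18 − (23+1)| = |-6| = 6 ≤ 2√23 ≈ 9.5917 ✓.


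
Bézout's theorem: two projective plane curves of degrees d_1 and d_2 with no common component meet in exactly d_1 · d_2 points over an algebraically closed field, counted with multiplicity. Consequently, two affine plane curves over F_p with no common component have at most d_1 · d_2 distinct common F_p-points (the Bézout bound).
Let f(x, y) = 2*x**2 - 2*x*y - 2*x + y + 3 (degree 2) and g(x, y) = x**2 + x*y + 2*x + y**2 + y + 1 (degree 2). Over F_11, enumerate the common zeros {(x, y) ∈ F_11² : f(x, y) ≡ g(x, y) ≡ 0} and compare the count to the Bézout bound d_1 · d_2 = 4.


Common zeros: ∅; count = 0; Bézout bound = 4.

deg(f) = 2, deg(g) = 2, so Bézout bound = 4.
Scan x ∈ F_11. For each x, list the y ∈ F_11 with f(x, y) ≡ 0 and those with g(x, y) ≡ 0 (mod 11); the common zeros in that column are the intersection.
  x = 0: f ≡ 0 at y ∈ {8}; g ≡ 0 at y ∈ ∅; common: ∅.
  x = 1: f ≡ 0 at y ∈ {3}; g ≡ 0 at y ∈ ∅; common: ∅.
  x = 2: f ≡ 0 at y ∈ {6}; g ≡ 0 at y ∈ ∅; common: ∅.
  x = 3: f ≡ 0 at y ∈ {3}; g ≡ 0 at y ∈ ∅; common: ∅.
  x = 4: f ≡ 0 at y ∈ {7}; g ≡ 0 at y ∈ ∅; common: ∅.
  x = 5: f ≡ 0 at y ∈ {6}; g ≡ 0 at y ∈ ∅; common: ∅.
  x = 6: f ≡ 0 at y ∈ ∅; g ≡ 0 at y ∈ ∅; common: ∅.
  x = 7: f ≡ 0 at y ∈ {5}; g ≡ 0 at y ∈ ∅; common: ∅.
  x = 8: f ≡ 0 at y ∈ {4}; g ≡ 0 at y ∈ ∅; common: ∅.
  x = 9: f ≡ 0 at y ∈ {8}; g ≡ 0 at y ∈ ∅; common: ∅.
  x = 10: f ≡ 0 at y ∈ {5}; g ≡ 0 at y ∈ {0}; common: ∅.
Collecting: common zeros = ∅, so the count is 0.
Comparison with the Bézout bound: 0 ≤ 4 = deg(f)·deg(g), as expected for curves with no common component (the affine F_11-count falls short of the bound because intersections may lie at infinity, over extension fields, or carry multiplicity).


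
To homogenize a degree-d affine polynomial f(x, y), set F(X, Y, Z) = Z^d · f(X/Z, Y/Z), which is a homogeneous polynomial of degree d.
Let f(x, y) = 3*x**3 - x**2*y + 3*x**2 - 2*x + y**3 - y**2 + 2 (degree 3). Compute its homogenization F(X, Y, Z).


F(X, Y, Z) = 3*X**3 - X**2*Y + 3*X**2*Z - 2*X*Z**2 + Y**3 - Y**2*Z + 2*Z**3

deg(f) = 3.
Substitute x = X/Z, y = Y/Z into f, then multiply by Z^3.
  monomial 3·x^3·y^0 ↦ 3·X^3·Y^0·Z^0.
  monomial -1·x^2·y^1 ↦ -1·X^2·Y^1·Z^0.
  monomial 3·x^2·y^0 ↦ 3·X^2·Y^0·Z^1.
  monomial -2·x^1·y^0 ↦ -2·X^1·Y^0·Z^2.
  monomial 1·x^0·y^3 ↦ 1·X^0·Y^3·Z^0.
  monomial -1·x^0·y^2 ↦ -1·X^0·Y^2·Z^1.
  monomial 2·x^0·y^0 ↦ 2·X^0·Y^0·Z^3.
Collecting: F(X, Y, Z) = 3*X**3 - X**2*Y + 3*X**2*Z - 2*X*Z**2 + Y**3 - Y**2*Z + 2*Z**3.


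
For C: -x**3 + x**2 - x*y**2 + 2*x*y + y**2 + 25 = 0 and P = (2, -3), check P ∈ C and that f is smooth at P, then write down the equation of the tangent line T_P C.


Tangent line at P: -23*x + 10*y + 76 = 0.

Step 1: f(2, -3) = 0, so P lies on C.
Step 2: partial derivatives
  f_x(x, y) = -3*x**2 + 2*x - y**2 + 2*y, f_y(x, y) = -2*x*y + 2*x + 2*y.
  f_x(P) = -23, f_y(P) = 10 (gradient nonzero, so P is smooth).
Step 3: tangent line at P: -23·(x − 2) + 10·(y − -3) = 0.
Expanding: -23*x + 10*y + 76 = 0.


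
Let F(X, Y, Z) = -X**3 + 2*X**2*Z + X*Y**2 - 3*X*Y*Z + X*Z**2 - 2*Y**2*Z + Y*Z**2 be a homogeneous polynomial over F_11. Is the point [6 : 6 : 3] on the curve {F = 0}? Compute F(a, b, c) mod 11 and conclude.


F(6,6,3) ≡ 4 (mod 11); P is NOT on the curve.

Evaluate F(6, 6, 3) term-by-term (mod 11).
  -X**3 ↦ -1·216·1·1 = -216
  2*X**2*Z ↦ 2·36·1·3 = 216
  X*Y**2 ↦ 1·6·36·1 = 216
  -3*X*Y*Z ↦ -3·6·6·3 = -324
  X*Z**2 ↦ 1·6·1·9 = 54
  -2*Y**2*Z ↦ -2·1·36·3 = -216
  Y*Z**2 ↦ 1·1·6·9 = 54
Sum: F(6, 6, 3) = (-216) + (216) + (216) + (-324) + (54) + (-216) + (54) = -216.
Reducing mod 11: -216 ≡ 4 (mod 11).
Since F(a, b, c) ≡ 4 ≠ 0 (mod 11), P does NOT lie on the curve.


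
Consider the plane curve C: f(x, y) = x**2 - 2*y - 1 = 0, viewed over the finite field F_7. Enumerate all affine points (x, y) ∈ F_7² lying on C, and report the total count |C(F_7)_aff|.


Affine F_7-points: {(0, 3), (1, 0), (2, 5), (3, 4), (4, 4), (5, 5), (6, 0)}; count = 7.

For each of the 49 pairs (x, y) ∈ F_7², evaluate f(x, y) mod 7. Record the zeros.
  x = 0: [0↦6, 1↦4, 2↦2, 3↦0, 4↦5, 5↦3, 6↦1]  zeros at y ∈ {3}
  x = 1: [0↦0, 1↦5, 2↦3, 3↦1, 4↦6, 5↦4, 6↦2]  zeros at y ∈ {0}
  x = 2: [0↦3, 1↦1, 2↦6, 3↦4, 4↦2, 5↦0, 6↦5]  zeros at y ∈ {5}
  x = 3: [0↦1, 1↦6, 2↦4, 3↦2, 4↦0, 5↦5, 6↦3]  zeros at y ∈ {4}
  x = 4: [0↦1, 1↦6, 2↦4, 3↦2, 4↦0, 5↦5, 6↦3]  zeros at y ∈ {4}
  x = 5: [0↦3, 1↦1, 2↦6, 3↦4, 4↦2, 5↦0, 6↦5]  zeros at y ∈ {5}
  x = 6: [0↦0, 1↦5, 2↦3, 3↦1, 4↦6, 5↦4, 6↦2]  zeros at y ∈ {0}
Collecting zeros: affine points = {(0, 3), (1, 0), (2, 5), (3, 4), (4, 4), (5, 5), (6, 0)}.
Total count |C(F_7)_aff| = 7.


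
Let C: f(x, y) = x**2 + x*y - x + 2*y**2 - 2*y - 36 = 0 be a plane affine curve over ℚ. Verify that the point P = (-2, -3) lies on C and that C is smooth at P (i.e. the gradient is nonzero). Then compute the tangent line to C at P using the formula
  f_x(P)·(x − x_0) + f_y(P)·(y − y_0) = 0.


Tangent line at P: -8*x - 16*y - 64 = 0.

Step 1: f(-2, -3) = 0, so P lies on C.
Step 2: partial derivatives
  f_x(x, y) = 2*x + y - 1, f_y(x, y) = x + 4*y - 2.
  f_x(P) = -8, f_y(P) = -16 (gradient nonzero, so P is smooth).
Step 3: tangent line at P: -8·(x − -2) + -16·(y − -3) = 0.
Expanding: -8*x - 16*y - 64 = 0.


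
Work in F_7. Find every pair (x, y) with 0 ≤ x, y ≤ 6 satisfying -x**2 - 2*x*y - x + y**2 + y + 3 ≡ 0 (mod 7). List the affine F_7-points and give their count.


Affine F_7-points: {(1, 3), (1, 5), (2, 5), (5, 1), (6, 1), (6, 3)}; count = 6.

For each of the 49 pairs (x, y) ∈ F_7², evaluate f(x, y) mod 7. Record the zeros.
  x = 0: [0↦3, 1↦5, 2↦2, 3↦1, 4↦2, 5↦5, 6↦3]  zeros at y ∈ ∅
  x = 1: [0↦1, 1↦1, 2↦3, 3↦0, 4↦6, 5↦0, 6↦3]  zeros at y ∈ {3, 5}
  x = 2: [0↦4, 1↦2, 2↦2, 3↦4, 4↦1, 5↦0, 6↦1]  zeros at y ∈ {5}
  x = 3: [0↦5, 1↦1, 2↦6, 3↦6, 4↦1, 5↦5, 6↦4]  zeros at y ∈ ∅
  x = 4: [0↦4, 1↦5, 2↦1, 3↦6, 4↦6, 5↦1, 6↦5]  zeros at y ∈ ∅
  x = 5: [0↦1, 1↦0, 2↦1, 3↦4, 4↦2, 5↦2, 6↦4]  zeros at y ∈ {1}
  x = 6: [0↦3, 1↦0, 2↦6, 3↦0, 4↦3, 5↦1, 6↦1]  zeros at y ∈ {1, 3}
Collecting zeros: affine points = {(1, 3), (1, 5), (2, 5), (5, 1), (6, 1), (6, 3)}.
Total count |C(F_7)_aff| = 6.


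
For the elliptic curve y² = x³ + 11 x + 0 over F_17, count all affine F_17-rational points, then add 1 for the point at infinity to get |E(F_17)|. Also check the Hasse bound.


Affine points = {(0, 0), (2, 8), (2, 9), (3, 3), (3, 14), (14, 5), (14, 12), (15, 2), (15, 15)}; affine count = 9; |E(F_17)| = 10.

Discriminant check: Δ ∝ 4a³ + 27b² = 4·11³ + 27·0² = 4·1331 + 27·0 ≡ 3 (mod 17). Nonzero ⇒ E is nonsingular.
For each x ∈ F_17, compute rhs = x³ + 11·x + 0 mod 17, then count y ∈ F_17 with y² ≡ rhs.
  x = 0: rhs = 0, matching y values: 0 (1 points).
  x = 1: rhs = 12, matching y values: none (0 points).
  x = 2: rhs = 13, matching y values: 8, 9 (2 points).
  x = 3: rhs = 9, matching y values: 3, 14 (2 points).
  x = 4: rhs = 6, matching y values: none (0 points).
  x = 5: rhs = 10, matching y values: none (0 points).
  x = 6: rhs = 10, matching y values: none (0 points).
  x = 7: rhs = 12, matching y values: none (0 points).
  x = 8: rhs = 5, matching y values: none (0 points).
  x = 9: rhs = 12, matching y values: none (0 points).
  x = 10: rhs = 5, matching y values: none (0 points).
  x = 11: rhs = 7, matching y values: none (0 points).
  x = 12: rhs = 7, matching y values: none (0 points).
  x = 13: rhs = 11, matching y values: none (0 points).
  x = 14: rhs = 8, matching y values: 5, 12 (2 points).
  x = 15: rhs = 4, matching y values: 2, 15 (2 points).
  x = 16: rhs = 5, matching y values: none (0 points).
Total affine count: 9.
Full point count |E(F_17)| = 9 + 1 = 10.
Hasse bound: |10 − (17+1)| = |-8| = 8 ≤ 2√17 ≈ 8.2462 ✓.


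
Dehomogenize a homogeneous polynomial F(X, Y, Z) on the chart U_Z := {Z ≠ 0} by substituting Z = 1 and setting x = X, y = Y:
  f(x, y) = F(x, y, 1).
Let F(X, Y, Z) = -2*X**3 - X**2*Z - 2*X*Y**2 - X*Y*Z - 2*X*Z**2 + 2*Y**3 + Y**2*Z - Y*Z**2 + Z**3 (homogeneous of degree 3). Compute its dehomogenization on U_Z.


f(x, y) = -2*x**3 - x**2 - 2*x*y**2 - x*y - 2*x + 2*y**3 + y**2 - y + 1

On U_Z we set Z = 1. Each monomial c·X^i·Y^j·Z^k in F becomes c·x^i·y^j·1^k = c·x^i·y^j.
Substituting Z = 1: F(X, Y, 1) = -2*x**3 - x**2 - 2*x*y**2 - x*y - 2*x + 2*y**3 + y**2 - y + 1.
Note: deg(f) ≤ deg(F) = 3; strict inequality happens when F is divisible by Z (lost terms).


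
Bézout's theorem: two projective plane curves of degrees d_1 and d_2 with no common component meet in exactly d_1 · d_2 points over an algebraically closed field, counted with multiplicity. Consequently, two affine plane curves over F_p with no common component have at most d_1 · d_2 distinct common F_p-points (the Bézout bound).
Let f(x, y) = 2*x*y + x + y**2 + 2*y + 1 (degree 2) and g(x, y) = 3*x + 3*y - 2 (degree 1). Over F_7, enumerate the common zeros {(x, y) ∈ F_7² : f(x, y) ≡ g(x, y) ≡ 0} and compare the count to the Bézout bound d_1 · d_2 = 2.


Common zeros: {(1, 2), (5, 5)}; count = 2; Bézout bound = 2.

deg(f) = 2, deg(g) = 1, so Bézout bound = 2.
Scan x ∈ F_7. For each x, list the y ∈ F_7 with f(x, y) ≡ 0 and those with g(x, y) ≡ 0 (mod 7); the common zeros in that column are the intersection.
  x = 0: f ≡ 0 at y ∈ {6}; g ≡ 0 at y ∈ {3}; common: ∅.
  x = 1: f ≡ 0 at y ∈ {1, 2}; g ≡ 0 at y ∈ {2}; common: {2}.
  x = 2: f ≡ 0 at y ∈ ∅; g ≡ 0 at y ∈ {1}; common: ∅.
  x = 3: f ≡ 0 at y ∈ ∅; g ≡ 0 at y ∈ {0}; common: ∅.
  x = 4: f ≡ 0 at y ∈ ∅; g ≡ 0 at y ∈ {6}; common: ∅.
  x = 5: f ≡ 0 at y ∈ {4, 5}; g ≡ 0 at y ∈ {5}; common: {5}.
  x = 6: f ≡ 0 at y ∈ {0}; g ≡ 0 at y ∈ {4}; common: ∅.
Collecting: common zeros = {(1, 2), (5, 5)}, so the count is 2.
Comparison with the Bézout bound: 2 ≤ 2 = deg(f)·deg(g), as expected for curves with no common component (the bound is attained).


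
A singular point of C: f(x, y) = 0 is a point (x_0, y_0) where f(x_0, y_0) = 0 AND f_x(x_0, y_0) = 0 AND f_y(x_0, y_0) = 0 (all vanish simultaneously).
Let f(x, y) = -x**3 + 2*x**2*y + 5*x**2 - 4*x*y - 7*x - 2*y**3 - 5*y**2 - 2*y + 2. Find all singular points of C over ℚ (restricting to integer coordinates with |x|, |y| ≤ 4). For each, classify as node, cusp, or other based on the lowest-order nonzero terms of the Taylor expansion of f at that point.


Singular points: {(1, -1)}; classification: cusp.

Compute partial derivatives:
  f_x = -3*x**2 + 4*x*y + 10*x - 4*y - 7.
  f_y = 2*x**2 - 4*x - 6*y**2 - 10*y - 2.
Scan x_0 ∈ {−4, ..., 4}. For each x_0, f_y(x_0, y) is a polynomial in y; find its integer roots y ∈ {−4, ..., 4}, then test f_x and f at those candidates.
  x = -4: f_y(-4, y) = -6*y**2 - 10*y + 46; no integer root y with |y| ≤ 4.
  x = -3: f_y(-3, y) = -6*y**2 - 10*y + 28; no integer root y with |y| ≤ 4.
  x = -2: f_y(-2, y) = -6*y**2 - 10*y + 14; no integer root y with |y| ≤ 4.
  x = -1: f_y(-1, y) = -6*y**2 - 10*y + 4; vanishes at y ∈ {-2}. (-1, -2): f_x = -4 ≠ 0.
  x = 0: f_y(0, y) = -6*y**2 - 10*y - 2; no integer root y with |y| ≤ 4.
  x = 1: f_y(1, y) = -6*y**2 - 10*y - 4; vanishes at y ∈ {-1}. (1, -1): f_x = 0, f = 0 — SINGULAR.
  x = 2: f_y(2, y) = -6*y**2 - 10*y - 2; no integer root y with |y| ≤ 4.
  x = 3: f_y(3, y) = -6*y**2 - 10*y + 4; vanishes at y ∈ {-2}. (3, -2): f_x = -20 ≠ 0.
  x = 4: f_y(4, y) = -6*y**2 - 10*y + 14; no integer root y with |y| ≤ 4.
Only singular point on the grid: (1, -1).
Classify: substitute x = 1 + u, y = -1 + v and expand: f = -u**3 + 2*u**2*v - 2*v**3 + v**2.
No constant or linear terms (consistent with a singular point). Quadratic part: v**2. Cubic part: -u**3 + 2*u**2*v - 2*v**3.
The quadratic part v**2 is a perfect square, so there is a single (double) tangent line v = 0, i.e. y = -1. Restricting the cubic part to that line (v = 0) leaves -u**3 ≠ 0, so f is not divisible by v and the branch is v² ≈ u**3 to lowest order — this is a cusp.
Classification: cusp.


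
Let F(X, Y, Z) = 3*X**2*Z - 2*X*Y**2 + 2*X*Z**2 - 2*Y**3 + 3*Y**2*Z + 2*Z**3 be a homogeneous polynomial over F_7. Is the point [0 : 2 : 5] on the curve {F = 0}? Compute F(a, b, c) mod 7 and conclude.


F(0,2,5) ≡ 0 (mod 7); P is on the curve.

Evaluate F(0, 2, 5) term-by-term (mod 7).
  3*X**2*Z ↦ 3·0·1·5 = 0
  -2*X*Y**2 ↦ -2·0·4·1 = 0
  2*X*Z**2 ↦ 2·0·1·25 = 0
  -2*Y**3 ↦ -2·1·8·1 = -16
  3*Y**2*Z ↦ 3·1·4·5 = 60
  2*Z**3 ↦ 2·1·1·125 = 250
Sum: F(0, 2, 5) = (0) + (0) + (0) + (-16) + (60) + (250) = 294.
Reducing mod 7: 294 ≡ 0 (mod 7).
Since F(a, b, c) ≡ 0 (mod 7), P lies on the curve.


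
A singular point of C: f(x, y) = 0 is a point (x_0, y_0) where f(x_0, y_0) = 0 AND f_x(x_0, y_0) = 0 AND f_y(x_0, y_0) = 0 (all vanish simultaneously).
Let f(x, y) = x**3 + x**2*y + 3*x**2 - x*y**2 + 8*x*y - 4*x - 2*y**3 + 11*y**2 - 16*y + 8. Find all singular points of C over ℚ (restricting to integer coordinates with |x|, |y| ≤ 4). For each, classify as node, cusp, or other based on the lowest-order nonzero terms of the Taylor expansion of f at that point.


Singular points: {(-2, 2)}; classification: node.

Compute partial derivatives:
  f_x = 3*x**2 + 2*x*y + 6*x - y**2 + 8*y - 4.
  f_y = x**2 - 2*x*y + 8*x - 6*y**2 + 22*y - 16.
Scan x_0 ∈ {−4, ..., 4}. For each x_0, f_y(x_0, y) is a polynomial in y; find its integer roots y ∈ {−4, ..., 4}, then test f_x and f at those candidates.
  x = -4: f_y(-4, y) = -6*y**2 + 30*y - 32; no integer root y with |y| ≤ 4.
  x = -3: f_y(-3, y) = -6*y**2 + 28*y - 31; no integer root y with |y| ≤ 4.
  x = -2: f_y(-2, y) = -6*y**2 + 26*y - 28; vanishes at y ∈ {2}. (-2, 2): f_x = 0, f = 0 — SINGULAR.
  x = -1: f_y(-1, y) = -6*y**2 + 24*y - 23; no integer root y with |y| ≤ 4.
  x = 0: f_y(0, y) = -6*y**2 + 22*y - 16; vanishes at y ∈ {1}. (0, 1): f_x = 3 ≠ 0.
  x = 1: f_y(1, y) = -6*y**2 + 20*y - 7; no integer root y with |y| ≤ 4.
  x = 2: f_y(2, y) = -6*y**2 + 18*y + 4; no integer root y with |y| ≤ 4.
  x = 3: f_y(3, y) = -6*y**2 + 16*y + 17; no integer root y with |y| ≤ 4.
  x = 4: f_y(4, y) = -6*y**2 + 14*y + 32; no integer root y with |y| ≤ 4.
Only singular point on the grid: (-2, 2).
Classify: substitute x = -2 + u, y = 2 + v and expand: f = u**3 + u**2*v - u**2 - u*v**2 - 2*v**3 + v**2.
No constant or linear terms (consistent with a singular point). Quadratic part: -u**2 + v**2. Cubic part: u**3 + u**2*v - u*v**2 - 2*v**3.
The quadratic part v**2 - u**2 = (v − u)(v + u) splits into two distinct linear factors, so there are two distinct tangent lines y − 2 = ±(x − -2) — this is a node (ordinary double point).
Classification: node.


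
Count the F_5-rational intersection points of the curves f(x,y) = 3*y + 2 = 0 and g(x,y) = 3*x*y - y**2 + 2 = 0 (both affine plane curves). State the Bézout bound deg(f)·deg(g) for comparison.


Common zeros: {(3, 1)}; count = 1; Bézout bound = 2.

deg(f) = 1, deg(g) = 2, so Bézout bound = 2.
Scan x ∈ F_5. For each x, list the y ∈ F_5 with f(x, y) ≡ 0 and those with g(x, y) ≡ 0 (mod 5); the common zeros in that column are the intersection.
  x = 0: f ≡ 0 at y ∈ {1}; g ≡ 0 at y ∈ ∅; common: ∅.
  x = 1: f ≡ 0 at y ∈ {1}; g ≡ 0 at y ∈ ∅; common: ∅.
  x = 2: f ≡ 0 at y ∈ {1}; g ≡ 0 at y ∈ {2, 4}; common: ∅.
  x = 3: f ≡ 0 at y ∈ {1}; g ≡ 0 at y ∈ {1, 3}; common: {1}.
  x = 4: f ≡ 0 at y ∈ {1}; g ≡ 0 at y ∈ ∅; common: ∅.
Collecting: common zeros = {(3, 1)}, so the count is 1.
Comparison with the Bézout bound: 1 ≤ 2 = deg(f)·deg(g), as expected for curves with no common component (the affine F_5-count falls short of the bound because intersections may lie at infinity, over extension fields, or carry multiplicity).


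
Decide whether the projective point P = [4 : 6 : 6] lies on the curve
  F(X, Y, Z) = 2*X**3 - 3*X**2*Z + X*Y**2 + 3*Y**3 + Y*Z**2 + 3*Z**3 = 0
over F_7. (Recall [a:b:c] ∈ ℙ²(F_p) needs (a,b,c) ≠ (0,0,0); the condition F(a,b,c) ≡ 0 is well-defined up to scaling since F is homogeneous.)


F(4,6,6) ≡ 5 (mod 7); P is NOT on the curve.

Evaluate F(4, 6, 6) term-by-term (mod 7).
  2*X**3 ↦ 2·64·1·1 = 128
  -3*X**2*Z ↦ -3·16·1·6 = -288
  X*Y**2 ↦ 1·4·36·1 = 144
  3*Y**3 ↦ 3·1·216·1 = 648
  Y*Z**2 ↦ 1·1·6·36 = 216
  3*Z**3 ↦ 3·1·1·216 = 648
Sum: F(4, 6, 6) = (128) + (-288) + (144) + (648) + (216) + (648) = 1496.
Reducing mod 7: 1496 ≡ 5 (mod 7).
Since F(a, b, c) ≡ 5 ≠ 0 (mod 7), P does NOT lie on the curve.


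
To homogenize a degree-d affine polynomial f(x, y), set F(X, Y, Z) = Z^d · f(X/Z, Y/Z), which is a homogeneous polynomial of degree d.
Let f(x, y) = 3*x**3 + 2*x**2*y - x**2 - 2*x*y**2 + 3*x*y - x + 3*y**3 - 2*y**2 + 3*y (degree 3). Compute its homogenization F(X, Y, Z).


F(X, Y, Z) = 3*X**3 + 2*X**2*Y - X**2*Z - 2*X*Y**2 + 3*X*Y*Z - X*Z**2 + 3*Y**3 - 2*Y**2*Z + 3*Y*Z**2

deg(f) = 3.
Substitute x = X/Z, y = Y/Z into f, then multiply by Z^3.
  monomial 3·x^3·y^0 ↦ 3·X^3·Y^0·Z^0.
  monomial 2·x^2·y^1 ↦ 2·X^2·Y^1·Z^0.
  monomial -1·x^2·y^0 ↦ -1·X^2·Y^0·Z^1.
  monomial -2·x^1·y^2 ↦ -2·X^1·Y^2·Z^0.
  monomial 3·x^1·y^1 ↦ 3·X^1·Y^1·Z^1.
  monomial -1·x^1·y^0 ↦ -1·X^1·Y^0·Z^2.
  monomial 3·x^0·y^3 ↦ 3·X^0·Y^3·Z^0.
  monomial -2·x^0·y^2 ↦ -2·X^0·Y^2·Z^1.
  monomial 3·x^0·y^1 ↦ 3·X^0·Y^1·Z^2.
Collecting: F(X, Y, Z) = 3*X**3 + 2*X**2*Y - X**2*Z - 2*X*Y**2 + 3*X*Y*Z - X*Z**2 + 3*Y**3 - 2*Y**2*Z + 3*Y*Z**2.


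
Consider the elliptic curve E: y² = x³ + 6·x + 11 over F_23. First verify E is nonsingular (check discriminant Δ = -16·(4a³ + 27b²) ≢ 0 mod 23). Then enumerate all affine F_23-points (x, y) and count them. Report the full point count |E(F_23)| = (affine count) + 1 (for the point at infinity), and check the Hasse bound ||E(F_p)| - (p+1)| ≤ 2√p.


Affine points = {(1, 8), (1, 15), (2, 10), (2, 13), (9, 9), (9, 14), (10, 6), (10, 17), (13, 3), (13, 20), (15, 7), (15, 16), (17, 9), (17, 14), (20, 9), (20, 14), (22, 2), (22, 21)}; affine count = 18; |E(F_23)| = 19.

Discriminant check: Δ ∝ 4a³ + 27b² = 4·6³ + 27·11² = 4·216 + 27·121 ≡ 14 (mod 23). Nonzero ⇒ E is nonsingular.
For each x ∈ F_23, compute rhs = x³ + 6·x + 11 mod 23, then count y ∈ F_23 with y² ≡ rhs.
  x = 0: rhs = 11, matching y values: none (0 points).
  x = 1: rhs = 18, matching y values: 8, 15 (2 points).
  x = 2: rhs = 8, matching y values: 10, 13 (2 points).
  x = 3: rhs = 10, matching y values: none (0 points).
  x = 4: rhs = 7, matching y values: none (0 points).
  x = 5: rhs = 5, matching y values: none (0 points).
  x = 6: rhs = 10, matching y values: none (0 points).
  x = 7: rhs = 5, matching y values: none (0 points).
  x = 8: rhs = 19, matching y values: none (0 points).
  x = 9: rhs = 12, matching y values: 9, 14 (2 points).
  x = 10: rhs = 13, matching y values: 6, 17 (2 points).
  x = 11: rhs = 5, matching y values: none (0 points).
  x = 12: rhs = 17, matching y values: none (0 points).
  x = 13: rhs = 9, matching y values: 3, 20 (2 points).
  x = 14: rhs = 10, matching y values: none (0 points).
  x = 15: rhs = 3, matching y values: 7, 16 (2 points).
  x = 16: rhs = 17, matching y values: none (0 points).
  x = 17: rhs = 12, matching y values: 9, 14 (2 points).
  x = 18: rhs = 17, matching y values: none (0 points).
  x = 19: rhs = 15, matching y values: none (0 points).
  x = 20: rhs = 12, matching y values: 9, 14 (2 points).
  x = 21: rhs = 14, matching y values: none (0 points).
  x = 22: rhs = 4, matching y values: 2, 21 (2 points).
Total affine count: 18.
Full point count |E(F_23)| = 18 + 1 = 19.
Hasse bound: |19 − (23+1)| = |-5| = 5 ≤ 2√23 ≈ 9.5917 ✓.
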